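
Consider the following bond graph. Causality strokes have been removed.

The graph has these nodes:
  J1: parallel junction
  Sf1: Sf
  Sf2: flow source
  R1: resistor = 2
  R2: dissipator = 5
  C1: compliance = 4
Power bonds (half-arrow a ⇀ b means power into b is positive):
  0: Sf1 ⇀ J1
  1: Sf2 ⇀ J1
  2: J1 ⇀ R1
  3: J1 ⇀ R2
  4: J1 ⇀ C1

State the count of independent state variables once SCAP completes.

1  (C1 all integral)

bond 0 →Sf1  (Sf1 (Sf) sets flow on bond)
bond 1 →Sf2  (Sf2: flow source, stroke at near end)
bond 4 →J1  (C1 outputs effort q/C1)
bond 2 →R1  (0-jn J1 has e-setter on 4)
bond 3 →R2  (J1 effort already set via bond 4)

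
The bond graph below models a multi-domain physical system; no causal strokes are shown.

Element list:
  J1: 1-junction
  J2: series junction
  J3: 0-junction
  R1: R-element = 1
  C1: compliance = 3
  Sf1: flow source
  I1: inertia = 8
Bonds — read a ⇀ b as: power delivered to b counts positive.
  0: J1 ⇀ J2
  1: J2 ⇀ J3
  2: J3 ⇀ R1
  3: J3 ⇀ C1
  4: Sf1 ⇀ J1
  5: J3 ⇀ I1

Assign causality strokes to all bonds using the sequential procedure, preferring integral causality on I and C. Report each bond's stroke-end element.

#4 →Sf1  (source Sf1 imposes f)
#0 →J1  (common-f at J1 fixed by 4)
#1 →J2  (1-jn J2 has f-setter on 0)
#3 →J3  (C1 integral (e out))
#2 →R1  (J3 effort already set via bond 3)
#5 →I1  (common-e at J3 fixed by 3)

bond 0 stroke→J1
bond 1 stroke→J2
bond 2 stroke→R1
bond 3 stroke→J3
bond 4 stroke→Sf1
bond 5 stroke→I1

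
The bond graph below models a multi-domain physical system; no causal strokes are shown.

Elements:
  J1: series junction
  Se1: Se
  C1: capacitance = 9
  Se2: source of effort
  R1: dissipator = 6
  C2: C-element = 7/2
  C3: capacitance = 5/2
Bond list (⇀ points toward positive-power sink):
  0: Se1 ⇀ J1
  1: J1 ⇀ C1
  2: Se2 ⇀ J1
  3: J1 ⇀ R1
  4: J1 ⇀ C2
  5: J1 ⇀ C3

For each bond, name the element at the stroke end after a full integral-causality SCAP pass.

β0 →J1  (source Se1 imposes e)
β2 →J1  (Se2 fixes effort; stroke away)
β1 →J1  (C1: C, integral causality)
β4 →J1  (C2 integral (e out))
β5 →J1  (C3 outputs effort q/C3)
β3 →R1  (J1: last free bond brings flow in)

b0 |J1
b1 |J1
b2 |J1
b3 |R1
b4 |J1
b5 |J1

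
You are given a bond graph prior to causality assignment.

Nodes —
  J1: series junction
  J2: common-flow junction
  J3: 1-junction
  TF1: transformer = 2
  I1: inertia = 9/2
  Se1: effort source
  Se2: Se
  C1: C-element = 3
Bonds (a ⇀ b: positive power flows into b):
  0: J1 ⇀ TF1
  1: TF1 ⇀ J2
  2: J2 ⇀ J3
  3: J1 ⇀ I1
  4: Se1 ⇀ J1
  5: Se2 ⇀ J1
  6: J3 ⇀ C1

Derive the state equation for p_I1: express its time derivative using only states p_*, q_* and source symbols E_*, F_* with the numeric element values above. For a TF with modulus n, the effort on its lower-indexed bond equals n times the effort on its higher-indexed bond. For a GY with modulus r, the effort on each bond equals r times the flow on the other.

#4 stroke at J1  (Se1: effort source, stroke at far end)
#5 stroke at J1  (source Se2 imposes e)
#3 stroke at I1  (I1: I, integral causality)
#0 stroke at J1  (common-f at J1 fixed by 3)
#1 stroke at TF1  (through TF1, causality passes straight; one stroke at TF1)
#2 stroke at J2  (common-f at J2 fixed by 1)
#6 stroke at J3  (common-f at J3 fixed by 2)

dp_I1/dt = E_Se1 + E_Se2 - 2*q_C1/3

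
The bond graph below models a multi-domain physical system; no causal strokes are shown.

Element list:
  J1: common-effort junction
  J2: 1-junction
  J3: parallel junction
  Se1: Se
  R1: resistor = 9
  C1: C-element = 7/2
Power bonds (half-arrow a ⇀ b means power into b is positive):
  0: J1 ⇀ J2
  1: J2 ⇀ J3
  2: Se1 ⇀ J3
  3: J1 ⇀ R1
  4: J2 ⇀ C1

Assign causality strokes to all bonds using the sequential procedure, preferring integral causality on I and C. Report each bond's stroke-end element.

b2 stroke at J3  (Se1 (Se) sets effort on bond)
b1 stroke at J2  (0-jn J3 has e-setter on 2)
b4 stroke at J2  (C1 outputs effort q/C1)
b0 stroke at J1  (closing 1-jn rule on J2)
b3 stroke at R1  (J1: bond 0 brought effort, rest push out)

β0 →J1
β1 →J2
β2 →J3
β3 →R1
β4 →J2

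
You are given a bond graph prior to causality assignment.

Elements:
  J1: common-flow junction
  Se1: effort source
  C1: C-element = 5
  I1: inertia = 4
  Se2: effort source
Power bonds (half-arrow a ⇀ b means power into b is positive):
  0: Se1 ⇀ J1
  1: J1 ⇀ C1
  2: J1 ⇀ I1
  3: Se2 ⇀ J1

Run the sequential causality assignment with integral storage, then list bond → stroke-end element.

b0 →J1  (source Se1 imposes e)
b3 →J1  (source Se2 imposes e)
b1 →J1  (prefer integral on C1)
b2 →I1  (only one flow-in slot at J1)

#0 →J1
#1 →J1
#2 →I1
#3 →J1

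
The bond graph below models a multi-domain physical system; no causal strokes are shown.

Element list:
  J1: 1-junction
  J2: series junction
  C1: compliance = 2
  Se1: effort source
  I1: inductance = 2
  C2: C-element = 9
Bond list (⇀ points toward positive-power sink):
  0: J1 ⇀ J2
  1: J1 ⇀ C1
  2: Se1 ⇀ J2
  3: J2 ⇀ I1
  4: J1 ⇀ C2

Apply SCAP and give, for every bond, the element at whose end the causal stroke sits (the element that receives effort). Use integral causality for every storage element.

b2 |J2  (source Se1 imposes e)
b1 |J1  (C1: C, integral causality)
b3 |I1  (prefer integral on I1)
b0 |J2  (J2: bond 3 brought flow, rest push out)
b4 |J1  (common-f at J1 fixed by 0)

bond 0 →J2
bond 1 →J1
bond 2 →J2
bond 3 →I1
bond 4 →J1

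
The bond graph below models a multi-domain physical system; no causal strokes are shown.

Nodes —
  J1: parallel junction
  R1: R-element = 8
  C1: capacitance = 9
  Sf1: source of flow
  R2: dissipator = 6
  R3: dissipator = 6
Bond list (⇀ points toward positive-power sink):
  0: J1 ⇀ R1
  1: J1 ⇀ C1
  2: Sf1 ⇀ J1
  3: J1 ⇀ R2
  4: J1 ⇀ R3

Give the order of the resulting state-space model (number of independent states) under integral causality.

1  (C1 all integral)

bond 2 stroke→Sf1  (Sf1: flow source, stroke at near end)
bond 1 stroke→J1  (prefer integral on C1)
bond 0 stroke→R1  (0-jn J1 has e-setter on 1)
bond 3 stroke→R2  (J1 effort already set via bond 1)
bond 4 stroke→R3  (0-jn J1 has e-setter on 1)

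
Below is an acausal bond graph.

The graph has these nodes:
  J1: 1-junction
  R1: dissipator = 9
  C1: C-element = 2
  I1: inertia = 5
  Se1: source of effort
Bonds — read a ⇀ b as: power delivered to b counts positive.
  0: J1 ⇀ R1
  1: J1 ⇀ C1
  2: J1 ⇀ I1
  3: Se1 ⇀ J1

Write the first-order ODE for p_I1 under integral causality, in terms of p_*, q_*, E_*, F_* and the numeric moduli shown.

#3 stroke→J1  (Se1 fixes effort; stroke away)
#1 stroke→J1  (C1 integral (e out))
#2 stroke→I1  (I1 integral (f out))
#0 stroke→J1  (J1: bond 2 brought flow, rest push out)

dp_I1/dt = E_Se1 - 9*p_I1/5 - q_C1/2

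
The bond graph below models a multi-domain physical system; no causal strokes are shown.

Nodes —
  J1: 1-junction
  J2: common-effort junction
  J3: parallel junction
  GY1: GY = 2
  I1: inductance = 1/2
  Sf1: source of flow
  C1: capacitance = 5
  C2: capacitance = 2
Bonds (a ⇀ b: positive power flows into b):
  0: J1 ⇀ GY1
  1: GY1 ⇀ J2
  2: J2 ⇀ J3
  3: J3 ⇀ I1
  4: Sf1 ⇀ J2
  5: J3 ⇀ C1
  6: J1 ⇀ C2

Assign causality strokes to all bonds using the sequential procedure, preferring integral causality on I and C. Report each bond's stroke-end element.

b0 →GY1
b1 →GY1
b2 →J2
b3 →I1
b4 →Sf1
b5 →J3
b6 →J1

β4 |Sf1  (source Sf1 imposes f)
β3 |I1  (I1: I, integral causality)
β5 |J3  (C1 integral (e out))
β2 |J2  (0-jn J3 has e-setter on 5)
β1 |GY1  (common-e at J2 fixed by 2)
β0 |GY1  (GY1 both-in/both-out from 1)
β6 |J1  (J1 flow already set via bond 0)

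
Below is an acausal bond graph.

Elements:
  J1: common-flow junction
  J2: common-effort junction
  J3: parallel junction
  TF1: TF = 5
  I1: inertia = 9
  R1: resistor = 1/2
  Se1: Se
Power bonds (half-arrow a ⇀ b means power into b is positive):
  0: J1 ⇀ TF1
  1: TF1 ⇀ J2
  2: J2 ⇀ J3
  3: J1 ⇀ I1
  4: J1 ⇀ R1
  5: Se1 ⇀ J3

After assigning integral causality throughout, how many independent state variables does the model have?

1  (I1 all integral)

bond 5 stroke→J3  (Se1 fixes effort; stroke away)
bond 2 stroke→J2  (0-jn J3 has e-setter on 5)
bond 1 stroke→TF1  (0-jn J2 has e-setter on 2)
bond 0 stroke→J1  (TF1 one-in-one-out from 1)
bond 3 stroke→I1  (I1 integral (f out))
bond 4 stroke→J1  (J1 flow already set via bond 3)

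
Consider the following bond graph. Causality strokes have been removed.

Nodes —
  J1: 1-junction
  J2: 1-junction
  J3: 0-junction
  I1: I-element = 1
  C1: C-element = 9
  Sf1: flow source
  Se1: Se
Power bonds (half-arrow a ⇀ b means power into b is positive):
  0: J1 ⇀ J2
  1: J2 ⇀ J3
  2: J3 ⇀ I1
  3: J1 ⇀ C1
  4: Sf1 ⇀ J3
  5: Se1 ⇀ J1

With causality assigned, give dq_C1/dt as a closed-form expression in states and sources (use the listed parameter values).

b4 |Sf1  (Sf1: flow source, stroke at near end)
b5 |J1  (Se1 (Se) sets effort on bond)
b2 |I1  (I1 integral (f out))
b1 |J3  (J3 needs exactly one e-in)
b0 |J2  (common-f at J2 fixed by 1)
b3 |J1  (J1: bond 0 brought flow, rest push out)

dq_C1/dt = -F_Sf1 + p_I1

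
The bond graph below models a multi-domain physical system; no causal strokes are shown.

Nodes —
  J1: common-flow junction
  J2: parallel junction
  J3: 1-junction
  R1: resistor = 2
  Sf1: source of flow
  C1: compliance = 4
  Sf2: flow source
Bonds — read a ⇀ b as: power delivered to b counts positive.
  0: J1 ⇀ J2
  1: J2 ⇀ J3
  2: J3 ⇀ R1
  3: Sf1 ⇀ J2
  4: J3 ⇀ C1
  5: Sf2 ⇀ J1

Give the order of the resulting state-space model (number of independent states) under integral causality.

#3 |Sf1  (Sf1: flow source, stroke at near end)
#5 |Sf2  (Sf2 (Sf) sets flow on bond)
#0 |J1  (J1 flow already set via bond 5)
#1 |J2  (closing 0-jn rule on J2)
#2 |J3  (J3 flow already set via bond 1)
#4 |J3  (1-jn J3 has f-setter on 1)

1  (C1 all integral)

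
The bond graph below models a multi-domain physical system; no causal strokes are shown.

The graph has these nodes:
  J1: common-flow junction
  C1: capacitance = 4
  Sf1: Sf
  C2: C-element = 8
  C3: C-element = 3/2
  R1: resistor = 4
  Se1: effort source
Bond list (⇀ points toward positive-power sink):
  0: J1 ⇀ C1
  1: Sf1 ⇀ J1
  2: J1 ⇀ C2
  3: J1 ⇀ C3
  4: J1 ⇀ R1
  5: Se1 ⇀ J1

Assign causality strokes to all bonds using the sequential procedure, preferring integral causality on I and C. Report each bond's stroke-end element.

β1 stroke→Sf1  (Sf1 fixes flow; stroke at Sf1)
β5 stroke→J1  (source Se1 imposes e)
β0 stroke→J1  (1-jn J1 has f-setter on 1)
β2 stroke→J1  (J1: bond 1 brought flow, rest push out)
β3 stroke→J1  (J1 flow already set via bond 1)
β4 stroke→J1  (J1: bond 1 brought flow, rest push out)

β0 →J1
β1 →Sf1
β2 →J1
β3 →J1
β4 →J1
β5 →J1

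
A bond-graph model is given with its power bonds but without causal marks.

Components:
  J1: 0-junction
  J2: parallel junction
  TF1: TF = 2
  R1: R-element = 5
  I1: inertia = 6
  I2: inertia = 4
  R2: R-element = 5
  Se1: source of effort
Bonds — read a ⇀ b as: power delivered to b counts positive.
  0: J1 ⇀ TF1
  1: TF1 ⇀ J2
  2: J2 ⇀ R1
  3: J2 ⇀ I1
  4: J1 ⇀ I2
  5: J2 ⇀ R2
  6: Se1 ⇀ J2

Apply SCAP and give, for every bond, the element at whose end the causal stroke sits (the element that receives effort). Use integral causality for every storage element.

bond 6 stroke→J2  (Se1 fixes effort; stroke away)
bond 1 stroke→TF1  (common-e at J2 fixed by 6)
bond 2 stroke→R1  (J2: bond 6 brought effort, rest push out)
bond 3 stroke→I1  (J2 effort already set via bond 6)
bond 5 stroke→R2  (J2: bond 6 brought effort, rest push out)
bond 0 stroke→J1  (TF1 one-in-one-out from 1)
bond 4 stroke→I2  (J1: bond 0 brought effort, rest push out)

β0 stroke at J1
β1 stroke at TF1
β2 stroke at R1
β3 stroke at I1
β4 stroke at I2
β5 stroke at R2
β6 stroke at J2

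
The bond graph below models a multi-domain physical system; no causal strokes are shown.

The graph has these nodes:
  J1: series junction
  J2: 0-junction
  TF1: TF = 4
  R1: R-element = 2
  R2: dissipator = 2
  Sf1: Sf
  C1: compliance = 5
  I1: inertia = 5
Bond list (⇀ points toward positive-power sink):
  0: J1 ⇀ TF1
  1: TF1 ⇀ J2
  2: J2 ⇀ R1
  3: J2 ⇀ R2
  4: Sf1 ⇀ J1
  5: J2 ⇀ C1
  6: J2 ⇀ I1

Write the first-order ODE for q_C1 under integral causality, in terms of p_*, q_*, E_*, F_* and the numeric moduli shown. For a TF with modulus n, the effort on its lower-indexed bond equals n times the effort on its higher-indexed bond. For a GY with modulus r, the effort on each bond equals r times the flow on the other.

β4 |Sf1  (Sf1: flow source, stroke at near end)
β0 |J1  (J1: bond 4 brought flow, rest push out)
β1 |TF1  (TF TF1: opposite of bond 0)
β5 |J2  (C1 outputs effort q/C1)
β2 |R1  (0-jn J2 has e-setter on 5)
β3 |R2  (J2: bond 5 brought effort, rest push out)
β6 |I1  (common-e at J2 fixed by 5)

dq_C1/dt = 4*F_Sf1 - p_I1/5 - q_C1/5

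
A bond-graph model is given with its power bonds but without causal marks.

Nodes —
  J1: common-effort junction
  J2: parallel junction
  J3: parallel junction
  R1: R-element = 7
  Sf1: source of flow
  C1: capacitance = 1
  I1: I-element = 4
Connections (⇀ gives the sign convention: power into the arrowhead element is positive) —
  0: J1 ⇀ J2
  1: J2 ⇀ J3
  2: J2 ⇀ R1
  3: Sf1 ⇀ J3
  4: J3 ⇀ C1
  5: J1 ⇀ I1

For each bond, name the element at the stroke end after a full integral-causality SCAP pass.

β3 →Sf1  (source Sf1 imposes f)
β4 →J3  (C1 integral (e out))
β1 →J2  (0-jn J3 has e-setter on 4)
β0 →J1  (common-e at J2 fixed by 1)
β2 →R1  (common-e at J2 fixed by 1)
β5 →I1  (J1: bond 0 brought effort, rest push out)

#0 stroke at J1
#1 stroke at J2
#2 stroke at R1
#3 stroke at Sf1
#4 stroke at J3
#5 stroke at I1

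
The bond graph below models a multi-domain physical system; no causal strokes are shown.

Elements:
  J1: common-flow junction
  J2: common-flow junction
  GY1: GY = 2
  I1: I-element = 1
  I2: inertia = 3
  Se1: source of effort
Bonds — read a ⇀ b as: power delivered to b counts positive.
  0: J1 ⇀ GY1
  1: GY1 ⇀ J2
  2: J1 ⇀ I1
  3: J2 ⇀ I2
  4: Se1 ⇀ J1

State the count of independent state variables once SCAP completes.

b4 |J1  (Se1 (Se) sets effort on bond)
b2 |I1  (I1 integral (f out))
b0 |J1  (J1 flow already set via bond 2)
b1 |J2  (GY1: gyrator matches bond 0)
b3 |I2  (J2 needs exactly one f-in)

2  (I1, I2 all integral)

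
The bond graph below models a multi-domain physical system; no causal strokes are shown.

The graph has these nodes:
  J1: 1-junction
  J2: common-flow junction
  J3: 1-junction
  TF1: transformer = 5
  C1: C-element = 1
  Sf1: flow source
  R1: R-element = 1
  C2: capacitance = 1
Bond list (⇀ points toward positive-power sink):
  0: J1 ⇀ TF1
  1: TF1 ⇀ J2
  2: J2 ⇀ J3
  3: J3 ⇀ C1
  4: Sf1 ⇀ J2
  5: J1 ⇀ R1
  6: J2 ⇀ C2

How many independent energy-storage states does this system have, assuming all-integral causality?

2  (C1, C2 all integral)

bond 4 →Sf1  (Sf1 (Sf) sets flow on bond)
bond 1 →J2  (common-f at J2 fixed by 4)
bond 2 →J2  (1-jn J2 has f-setter on 4)
bond 6 →J2  (1-jn J2 has f-setter on 4)
bond 3 →J3  (common-f at J3 fixed by 2)
bond 0 →TF1  (through TF1, causality passes straight; one stroke at TF1)
bond 5 →J1  (J1 flow already set via bond 0)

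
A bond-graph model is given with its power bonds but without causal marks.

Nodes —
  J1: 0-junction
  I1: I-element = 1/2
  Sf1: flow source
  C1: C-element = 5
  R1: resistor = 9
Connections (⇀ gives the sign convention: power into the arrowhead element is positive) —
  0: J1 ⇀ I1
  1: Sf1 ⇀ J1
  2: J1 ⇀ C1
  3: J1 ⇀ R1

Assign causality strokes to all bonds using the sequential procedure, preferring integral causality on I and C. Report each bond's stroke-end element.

β1 |Sf1  (source Sf1 imposes f)
β0 |I1  (I1 outputs flow p/I1)
β2 |J1  (C1: C, integral causality)
β3 |R1  (J1 effort already set via bond 2)

b0 stroke at I1
b1 stroke at Sf1
b2 stroke at J1
b3 stroke at R1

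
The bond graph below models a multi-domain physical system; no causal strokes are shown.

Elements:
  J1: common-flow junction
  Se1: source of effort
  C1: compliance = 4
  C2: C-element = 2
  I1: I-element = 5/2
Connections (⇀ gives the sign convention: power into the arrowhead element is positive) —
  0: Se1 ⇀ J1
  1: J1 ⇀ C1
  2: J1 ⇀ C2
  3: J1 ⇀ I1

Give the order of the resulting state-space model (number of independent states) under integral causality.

3  (C1, C2, I1 all integral)

β0 stroke at J1  (Se1: effort source, stroke at far end)
β1 stroke at J1  (C1: C, integral causality)
β2 stroke at J1  (C2 outputs effort q/C2)
β3 stroke at I1  (J1 needs exactly one f-in)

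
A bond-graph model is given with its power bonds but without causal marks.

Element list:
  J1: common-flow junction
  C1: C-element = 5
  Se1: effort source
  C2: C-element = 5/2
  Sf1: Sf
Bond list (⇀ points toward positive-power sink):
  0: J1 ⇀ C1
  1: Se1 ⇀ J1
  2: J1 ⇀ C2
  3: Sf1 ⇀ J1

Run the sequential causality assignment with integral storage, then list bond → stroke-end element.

b0 |J1
b1 |J1
b2 |J1
b3 |Sf1

bond 1 →J1  (Se1 fixes effort; stroke away)
bond 3 →Sf1  (Sf1 (Sf) sets flow on bond)
bond 0 →J1  (common-f at J1 fixed by 3)
bond 2 →J1  (common-f at J1 fixed by 3)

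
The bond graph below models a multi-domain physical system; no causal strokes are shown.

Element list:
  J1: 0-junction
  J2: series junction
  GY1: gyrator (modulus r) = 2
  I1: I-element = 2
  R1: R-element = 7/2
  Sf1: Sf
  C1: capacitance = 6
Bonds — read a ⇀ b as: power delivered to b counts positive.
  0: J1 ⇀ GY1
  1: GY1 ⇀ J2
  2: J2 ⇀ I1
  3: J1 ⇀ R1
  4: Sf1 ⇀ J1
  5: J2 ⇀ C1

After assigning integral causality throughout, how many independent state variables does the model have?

2  (C1, I1 all integral)

bond 4 stroke→Sf1  (Sf1: flow source, stroke at near end)
bond 2 stroke→I1  (I1 integral (f out))
bond 1 stroke→J2  (1-jn J2 has f-setter on 2)
bond 5 stroke→J2  (J2 flow already set via bond 2)
bond 0 stroke→J1  (GY1 both-in/both-out from 1)
bond 3 stroke→R1  (J1 effort already set via bond 0)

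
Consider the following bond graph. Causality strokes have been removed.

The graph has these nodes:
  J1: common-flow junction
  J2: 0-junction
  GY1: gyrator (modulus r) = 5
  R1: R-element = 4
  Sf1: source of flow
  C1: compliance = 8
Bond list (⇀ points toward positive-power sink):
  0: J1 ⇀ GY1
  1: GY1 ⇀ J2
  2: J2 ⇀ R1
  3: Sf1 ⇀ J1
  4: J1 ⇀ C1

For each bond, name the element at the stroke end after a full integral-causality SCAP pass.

bond 3 stroke at Sf1  (Sf1 (Sf) sets flow on bond)
bond 0 stroke at J1  (J1 flow already set via bond 3)
bond 4 stroke at J1  (1-jn J1 has f-setter on 3)
bond 1 stroke at J2  (GY GY1: same side as bond 0)
bond 2 stroke at R1  (common-e at J2 fixed by 1)

b0 →J1
b1 →J2
b2 →R1
b3 →Sf1
b4 →J1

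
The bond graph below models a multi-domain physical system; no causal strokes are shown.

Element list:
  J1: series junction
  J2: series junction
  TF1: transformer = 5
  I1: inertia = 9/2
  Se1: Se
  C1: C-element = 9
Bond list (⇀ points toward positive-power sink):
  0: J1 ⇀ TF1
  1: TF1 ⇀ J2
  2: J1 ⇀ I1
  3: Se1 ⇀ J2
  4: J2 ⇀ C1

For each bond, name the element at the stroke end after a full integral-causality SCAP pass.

β0 stroke→J1
β1 stroke→TF1
β2 stroke→I1
β3 stroke→J2
β4 stroke→J2

b3 stroke→J2  (Se1 fixes effort; stroke away)
b2 stroke→I1  (I1: I, integral causality)
b0 stroke→J1  (1-jn J1 has f-setter on 2)
b1 stroke→TF1  (through TF1, causality passes straight; one stroke at TF1)
b4 stroke→J2  (J2: bond 1 brought flow, rest push out)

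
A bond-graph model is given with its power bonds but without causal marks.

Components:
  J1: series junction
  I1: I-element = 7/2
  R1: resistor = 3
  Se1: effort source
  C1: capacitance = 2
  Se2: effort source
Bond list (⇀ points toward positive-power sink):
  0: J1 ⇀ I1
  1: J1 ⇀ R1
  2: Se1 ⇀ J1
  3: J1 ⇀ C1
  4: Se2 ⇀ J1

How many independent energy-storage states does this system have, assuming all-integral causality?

2  (C1, I1 all integral)

bond 2 |J1  (Se1 (Se) sets effort on bond)
bond 4 |J1  (Se2: effort source, stroke at far end)
bond 0 |I1  (prefer integral on I1)
bond 1 |J1  (J1 flow already set via bond 0)
bond 3 |J1  (common-f at J1 fixed by 0)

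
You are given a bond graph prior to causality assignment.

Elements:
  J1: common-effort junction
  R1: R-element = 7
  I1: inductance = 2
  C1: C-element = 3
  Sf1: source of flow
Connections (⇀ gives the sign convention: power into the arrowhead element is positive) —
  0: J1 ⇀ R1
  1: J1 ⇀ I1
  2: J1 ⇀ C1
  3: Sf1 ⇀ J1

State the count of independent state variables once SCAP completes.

β3 →Sf1  (Sf1: flow source, stroke at near end)
β1 →I1  (prefer integral on I1)
β2 →J1  (C1 integral (e out))
β0 →R1  (J1 effort already set via bond 2)

2  (C1, I1 all integral)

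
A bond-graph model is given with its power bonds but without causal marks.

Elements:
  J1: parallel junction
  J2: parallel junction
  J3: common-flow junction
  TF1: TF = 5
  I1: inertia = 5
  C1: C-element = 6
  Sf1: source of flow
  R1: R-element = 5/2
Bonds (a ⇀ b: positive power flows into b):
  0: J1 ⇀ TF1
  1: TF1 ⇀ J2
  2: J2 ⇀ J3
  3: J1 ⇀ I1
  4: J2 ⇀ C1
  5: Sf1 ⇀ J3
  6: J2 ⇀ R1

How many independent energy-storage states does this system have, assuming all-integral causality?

bond 5 stroke at Sf1  (Sf1: flow source, stroke at near end)
bond 2 stroke at J3  (J3: bond 5 brought flow, rest push out)
bond 3 stroke at I1  (prefer integral on I1)
bond 0 stroke at J1  (J1 needs exactly one e-in)
bond 1 stroke at TF1  (through TF1, causality passes straight; one stroke at TF1)
bond 4 stroke at J2  (C1: C, integral causality)
bond 6 stroke at R1  (common-e at J2 fixed by 4)

2  (C1, I1 all integral)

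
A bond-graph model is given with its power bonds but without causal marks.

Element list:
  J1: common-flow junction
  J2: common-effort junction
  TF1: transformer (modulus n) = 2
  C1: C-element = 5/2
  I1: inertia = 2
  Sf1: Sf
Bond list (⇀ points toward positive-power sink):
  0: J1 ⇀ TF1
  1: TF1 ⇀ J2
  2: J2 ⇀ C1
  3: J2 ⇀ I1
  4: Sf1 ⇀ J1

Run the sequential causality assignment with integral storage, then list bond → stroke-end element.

b4 →Sf1  (Sf1 (Sf) sets flow on bond)
b0 →J1  (common-f at J1 fixed by 4)
b1 →TF1  (TF TF1: opposite of bond 0)
b2 →J2  (C1 outputs effort q/C1)
b3 →I1  (common-e at J2 fixed by 2)

#0 stroke→J1
#1 stroke→TF1
#2 stroke→J2
#3 stroke→I1
#4 stroke→Sf1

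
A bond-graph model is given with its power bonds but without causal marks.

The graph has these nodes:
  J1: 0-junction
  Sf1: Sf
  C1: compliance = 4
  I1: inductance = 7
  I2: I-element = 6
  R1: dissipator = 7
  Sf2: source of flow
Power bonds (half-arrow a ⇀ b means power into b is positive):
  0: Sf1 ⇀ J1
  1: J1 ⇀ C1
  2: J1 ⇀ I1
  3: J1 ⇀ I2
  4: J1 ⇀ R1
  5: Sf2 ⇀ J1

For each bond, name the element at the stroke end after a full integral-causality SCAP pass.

bond 0 stroke→Sf1
bond 1 stroke→J1
bond 2 stroke→I1
bond 3 stroke→I2
bond 4 stroke→R1
bond 5 stroke→Sf2

b0 |Sf1  (source Sf1 imposes f)
b5 |Sf2  (Sf2 fixes flow; stroke at Sf2)
b1 |J1  (C1 integral (e out))
b2 |I1  (0-jn J1 has e-setter on 1)
b3 |I2  (J1: bond 1 brought effort, rest push out)
b4 |R1  (J1: bond 1 brought effort, rest push out)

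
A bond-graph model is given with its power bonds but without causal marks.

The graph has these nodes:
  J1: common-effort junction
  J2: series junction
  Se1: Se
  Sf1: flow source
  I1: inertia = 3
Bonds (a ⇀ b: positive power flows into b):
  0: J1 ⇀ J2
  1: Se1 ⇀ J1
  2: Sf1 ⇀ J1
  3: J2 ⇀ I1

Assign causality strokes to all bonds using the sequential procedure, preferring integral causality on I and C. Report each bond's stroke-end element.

#1 stroke→J1  (Se1 fixes effort; stroke away)
#2 stroke→Sf1  (source Sf1 imposes f)
#0 stroke→J2  (J1: bond 1 brought effort, rest push out)
#3 stroke→I1  (only one flow-in slot at J2)

#0 |J2
#1 |J1
#2 |Sf1
#3 |I1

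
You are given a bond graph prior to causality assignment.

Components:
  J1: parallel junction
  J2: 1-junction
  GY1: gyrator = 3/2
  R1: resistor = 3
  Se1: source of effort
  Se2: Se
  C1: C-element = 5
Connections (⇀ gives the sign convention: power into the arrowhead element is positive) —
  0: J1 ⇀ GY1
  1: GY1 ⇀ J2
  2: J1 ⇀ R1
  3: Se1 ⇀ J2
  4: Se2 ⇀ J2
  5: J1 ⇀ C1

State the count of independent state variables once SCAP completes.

b3 |J2  (Se1: effort source, stroke at far end)
b4 |J2  (Se2 fixes effort; stroke away)
b1 |GY1  (only one flow-in slot at J2)
b0 |GY1  (GY1 both-in/both-out from 1)
b5 |J1  (C1: C, integral causality)
b2 |R1  (J1 effort already set via bond 5)

1  (C1 all integral)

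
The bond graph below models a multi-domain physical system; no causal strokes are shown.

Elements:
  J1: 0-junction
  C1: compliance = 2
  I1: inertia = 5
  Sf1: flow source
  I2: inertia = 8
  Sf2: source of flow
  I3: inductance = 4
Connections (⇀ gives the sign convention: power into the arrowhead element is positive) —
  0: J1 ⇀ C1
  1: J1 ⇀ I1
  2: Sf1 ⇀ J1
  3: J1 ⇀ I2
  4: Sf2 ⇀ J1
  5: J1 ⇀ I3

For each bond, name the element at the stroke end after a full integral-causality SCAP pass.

bond 0 stroke→J1
bond 1 stroke→I1
bond 2 stroke→Sf1
bond 3 stroke→I2
bond 4 stroke→Sf2
bond 5 stroke→I3

b2 stroke→Sf1  (source Sf1 imposes f)
b4 stroke→Sf2  (source Sf2 imposes f)
b0 stroke→J1  (C1 integral (e out))
b1 stroke→I1  (J1 effort already set via bond 0)
b3 stroke→I2  (J1: bond 0 brought effort, rest push out)
b5 stroke→I3  (common-e at J1 fixed by 0)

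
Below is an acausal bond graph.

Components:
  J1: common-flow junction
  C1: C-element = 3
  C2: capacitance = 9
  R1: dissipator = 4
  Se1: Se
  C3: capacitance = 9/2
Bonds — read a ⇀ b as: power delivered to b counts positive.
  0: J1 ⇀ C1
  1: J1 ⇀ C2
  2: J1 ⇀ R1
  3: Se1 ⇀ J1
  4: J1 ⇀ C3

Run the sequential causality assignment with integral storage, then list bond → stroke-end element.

#3 stroke→J1  (Se1 fixes effort; stroke away)
#0 stroke→J1  (C1: C, integral causality)
#1 stroke→J1  (C2: C, integral causality)
#4 stroke→J1  (C3: C, integral causality)
#2 stroke→R1  (J1 needs exactly one f-in)

#0 →J1
#1 →J1
#2 →R1
#3 →J1
#4 →J1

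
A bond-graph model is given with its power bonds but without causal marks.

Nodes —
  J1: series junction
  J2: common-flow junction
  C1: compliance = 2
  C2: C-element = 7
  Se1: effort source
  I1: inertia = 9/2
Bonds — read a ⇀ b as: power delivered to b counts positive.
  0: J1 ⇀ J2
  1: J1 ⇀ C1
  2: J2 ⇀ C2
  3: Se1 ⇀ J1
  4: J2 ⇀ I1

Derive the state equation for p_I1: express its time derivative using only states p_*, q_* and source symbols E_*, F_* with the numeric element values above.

dp_I1/dt = E_Se1 - q_C1/2 - q_C2/7

bond 3 →J1  (Se1 (Se) sets effort on bond)
bond 1 →J1  (prefer integral on C1)
bond 0 →J2  (J1 needs exactly one f-in)
bond 2 →J2  (prefer integral on C2)
bond 4 →I1  (closing 1-jn rule on J2)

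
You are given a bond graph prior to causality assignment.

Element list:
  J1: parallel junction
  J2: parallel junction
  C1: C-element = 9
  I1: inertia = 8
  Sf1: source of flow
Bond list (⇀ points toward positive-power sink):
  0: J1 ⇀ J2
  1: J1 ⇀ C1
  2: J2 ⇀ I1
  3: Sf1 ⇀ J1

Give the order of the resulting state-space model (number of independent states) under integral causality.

β3 |Sf1  (Sf1 fixes flow; stroke at Sf1)
β1 |J1  (C1 integral (e out))
β0 |J2  (J1: bond 1 brought effort, rest push out)
β2 |I1  (0-jn J2 has e-setter on 0)

2  (C1, I1 all integral)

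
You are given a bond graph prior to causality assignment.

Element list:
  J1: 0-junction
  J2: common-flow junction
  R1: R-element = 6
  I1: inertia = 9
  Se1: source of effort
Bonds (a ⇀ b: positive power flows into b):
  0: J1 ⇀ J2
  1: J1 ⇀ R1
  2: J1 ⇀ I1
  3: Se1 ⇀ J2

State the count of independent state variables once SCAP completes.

bond 3 stroke→J2  (Se1: effort source, stroke at far end)
bond 0 stroke→J1  (closing 1-jn rule on J2)
bond 1 stroke→R1  (0-jn J1 has e-setter on 0)
bond 2 stroke→I1  (common-e at J1 fixed by 0)

1  (I1 all integral)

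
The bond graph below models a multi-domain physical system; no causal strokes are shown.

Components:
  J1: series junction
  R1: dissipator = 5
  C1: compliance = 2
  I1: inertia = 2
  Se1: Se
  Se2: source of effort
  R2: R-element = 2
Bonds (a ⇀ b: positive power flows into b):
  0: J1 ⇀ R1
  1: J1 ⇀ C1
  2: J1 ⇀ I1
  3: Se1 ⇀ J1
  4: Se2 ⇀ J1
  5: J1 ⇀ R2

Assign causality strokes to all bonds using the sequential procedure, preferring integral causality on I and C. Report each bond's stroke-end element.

bond 3 stroke at J1  (source Se1 imposes e)
bond 4 stroke at J1  (Se2 fixes effort; stroke away)
bond 1 stroke at J1  (C1 outputs effort q/C1)
bond 2 stroke at I1  (I1 outputs flow p/I1)
bond 0 stroke at J1  (common-f at J1 fixed by 2)
bond 5 stroke at J1  (common-f at J1 fixed by 2)

b0 |J1
b1 |J1
b2 |I1
b3 |J1
b4 |J1
b5 |J1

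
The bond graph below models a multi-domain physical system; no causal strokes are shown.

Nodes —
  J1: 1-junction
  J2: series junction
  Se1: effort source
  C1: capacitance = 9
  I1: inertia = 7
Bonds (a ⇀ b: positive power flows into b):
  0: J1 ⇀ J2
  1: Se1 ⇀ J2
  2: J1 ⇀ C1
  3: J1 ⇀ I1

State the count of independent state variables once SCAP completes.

2  (C1, I1 all integral)

b1 stroke→J2  (Se1 fixes effort; stroke away)
b0 stroke→J1  (closing 1-jn rule on J2)
b2 stroke→J1  (C1 integral (e out))
b3 stroke→I1  (J1 needs exactly one f-in)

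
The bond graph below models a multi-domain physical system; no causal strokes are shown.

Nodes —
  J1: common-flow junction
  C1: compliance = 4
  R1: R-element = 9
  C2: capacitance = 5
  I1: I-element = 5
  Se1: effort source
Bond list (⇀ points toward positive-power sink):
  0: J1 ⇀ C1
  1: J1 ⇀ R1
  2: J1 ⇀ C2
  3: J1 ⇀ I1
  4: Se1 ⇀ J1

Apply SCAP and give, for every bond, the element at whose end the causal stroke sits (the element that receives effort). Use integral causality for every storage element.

#4 →J1  (Se1 (Se) sets effort on bond)
#0 →J1  (C1: C, integral causality)
#2 →J1  (prefer integral on C2)
#3 →I1  (I1: I, integral causality)
#1 →J1  (J1 flow already set via bond 3)

bond 0 |J1
bond 1 |J1
bond 2 |J1
bond 3 |I1
bond 4 |J1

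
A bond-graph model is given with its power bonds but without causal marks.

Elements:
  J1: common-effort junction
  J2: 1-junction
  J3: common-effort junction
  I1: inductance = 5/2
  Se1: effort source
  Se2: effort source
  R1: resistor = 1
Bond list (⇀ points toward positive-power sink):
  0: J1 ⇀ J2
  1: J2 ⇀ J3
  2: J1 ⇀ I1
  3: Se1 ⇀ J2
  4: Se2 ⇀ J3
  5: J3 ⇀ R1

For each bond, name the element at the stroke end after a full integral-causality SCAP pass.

#3 →J2  (Se1 (Se) sets effort on bond)
#4 →J3  (Se2 (Se) sets effort on bond)
#1 →J2  (0-jn J3 has e-setter on 4)
#5 →R1  (common-e at J3 fixed by 4)
#0 →J1  (J2 needs exactly one f-in)
#2 →I1  (J1 effort already set via bond 0)

#0 stroke→J1
#1 stroke→J2
#2 stroke→I1
#3 stroke→J2
#4 stroke→J3
#5 stroke→R1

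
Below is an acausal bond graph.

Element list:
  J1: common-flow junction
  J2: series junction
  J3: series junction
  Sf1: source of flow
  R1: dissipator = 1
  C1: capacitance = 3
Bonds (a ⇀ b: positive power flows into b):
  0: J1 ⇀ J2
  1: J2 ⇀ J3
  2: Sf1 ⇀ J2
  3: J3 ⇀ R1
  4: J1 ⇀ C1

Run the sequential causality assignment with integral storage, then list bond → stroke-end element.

#0 |J2
#1 |J2
#2 |Sf1
#3 |J3
#4 |J1

β2 stroke at Sf1  (Sf1 (Sf) sets flow on bond)
β0 stroke at J2  (J2 flow already set via bond 2)
β1 stroke at J2  (J2 flow already set via bond 2)
β3 stroke at J3  (J3 flow already set via bond 1)
β4 stroke at J1  (1-jn J1 has f-setter on 0)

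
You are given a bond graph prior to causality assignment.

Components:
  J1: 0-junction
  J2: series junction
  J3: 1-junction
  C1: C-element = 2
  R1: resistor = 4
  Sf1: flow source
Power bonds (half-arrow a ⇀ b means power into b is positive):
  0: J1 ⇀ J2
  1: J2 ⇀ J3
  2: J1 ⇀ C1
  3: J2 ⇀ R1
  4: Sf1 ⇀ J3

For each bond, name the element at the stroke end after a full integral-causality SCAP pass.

#4 stroke→Sf1  (Sf1: flow source, stroke at near end)
#1 stroke→J3  (J3: bond 4 brought flow, rest push out)
#0 stroke→J2  (J2: bond 1 brought flow, rest push out)
#3 stroke→J2  (1-jn J2 has f-setter on 1)
#2 stroke→J1  (J1 needs exactly one e-in)

b0 stroke at J2
b1 stroke at J3
b2 stroke at J1
b3 stroke at J2
b4 stroke at Sf1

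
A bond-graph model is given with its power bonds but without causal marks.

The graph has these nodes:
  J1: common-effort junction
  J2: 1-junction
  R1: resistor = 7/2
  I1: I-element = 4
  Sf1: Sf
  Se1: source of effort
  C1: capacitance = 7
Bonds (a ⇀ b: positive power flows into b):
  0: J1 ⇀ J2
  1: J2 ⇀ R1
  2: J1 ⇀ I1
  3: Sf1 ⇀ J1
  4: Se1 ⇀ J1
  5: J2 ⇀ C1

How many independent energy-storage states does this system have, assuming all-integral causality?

b3 →Sf1  (Sf1: flow source, stroke at near end)
b4 →J1  (Se1: effort source, stroke at far end)
b0 →J2  (common-e at J1 fixed by 4)
b2 →I1  (J1 effort already set via bond 4)
b5 →J2  (C1 outputs effort q/C1)
b1 →R1  (closing 1-jn rule on J2)

2  (C1, I1 all integral)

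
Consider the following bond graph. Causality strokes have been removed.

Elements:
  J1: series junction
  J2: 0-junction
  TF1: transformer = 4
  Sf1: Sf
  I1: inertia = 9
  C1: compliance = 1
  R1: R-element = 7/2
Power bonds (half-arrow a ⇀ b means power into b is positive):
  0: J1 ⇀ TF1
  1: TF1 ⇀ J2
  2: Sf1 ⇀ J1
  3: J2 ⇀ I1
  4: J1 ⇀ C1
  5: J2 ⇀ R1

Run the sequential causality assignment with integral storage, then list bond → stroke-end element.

β2 stroke→Sf1  (source Sf1 imposes f)
β0 stroke→J1  (1-jn J1 has f-setter on 2)
β4 stroke→J1  (1-jn J1 has f-setter on 2)
β1 stroke→TF1  (TF1: transformer flips bond 0)
β3 stroke→I1  (prefer integral on I1)
β5 stroke→J2  (J2: last free bond brings effort in)

bond 0 |J1
bond 1 |TF1
bond 2 |Sf1
bond 3 |I1
bond 4 |J1
bond 5 |J2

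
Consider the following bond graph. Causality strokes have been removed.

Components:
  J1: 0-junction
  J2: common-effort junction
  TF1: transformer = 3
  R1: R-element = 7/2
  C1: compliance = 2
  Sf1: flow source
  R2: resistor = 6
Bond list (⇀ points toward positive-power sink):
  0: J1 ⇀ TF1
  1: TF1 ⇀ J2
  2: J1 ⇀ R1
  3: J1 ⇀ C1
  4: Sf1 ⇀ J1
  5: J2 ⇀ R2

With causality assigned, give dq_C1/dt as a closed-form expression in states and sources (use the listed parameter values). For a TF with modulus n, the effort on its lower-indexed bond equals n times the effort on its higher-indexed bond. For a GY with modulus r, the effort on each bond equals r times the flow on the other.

b4 |Sf1  (Sf1 fixes flow; stroke at Sf1)
b3 |J1  (C1 outputs effort q/C1)
b0 |TF1  (J1: bond 3 brought effort, rest push out)
b2 |R1  (common-e at J1 fixed by 3)
b1 |J2  (TF TF1: opposite of bond 0)
b5 |R2  (J2 effort already set via bond 1)

dq_C1/dt = F_Sf1 - 115*q_C1/756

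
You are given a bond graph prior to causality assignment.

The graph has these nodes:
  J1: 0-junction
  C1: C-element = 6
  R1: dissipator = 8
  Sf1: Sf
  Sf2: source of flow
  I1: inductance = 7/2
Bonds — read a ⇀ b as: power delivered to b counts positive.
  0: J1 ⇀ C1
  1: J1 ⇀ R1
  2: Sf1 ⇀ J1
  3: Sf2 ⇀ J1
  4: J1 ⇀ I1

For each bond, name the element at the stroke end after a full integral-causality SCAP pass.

β2 stroke→Sf1  (Sf1 fixes flow; stroke at Sf1)
β3 stroke→Sf2  (Sf2: flow source, stroke at near end)
β0 stroke→J1  (prefer integral on C1)
β1 stroke→R1  (0-jn J1 has e-setter on 0)
β4 stroke→I1  (J1: bond 0 brought effort, rest push out)

β0 stroke→J1
β1 stroke→R1
β2 stroke→Sf1
β3 stroke→Sf2
β4 stroke→I1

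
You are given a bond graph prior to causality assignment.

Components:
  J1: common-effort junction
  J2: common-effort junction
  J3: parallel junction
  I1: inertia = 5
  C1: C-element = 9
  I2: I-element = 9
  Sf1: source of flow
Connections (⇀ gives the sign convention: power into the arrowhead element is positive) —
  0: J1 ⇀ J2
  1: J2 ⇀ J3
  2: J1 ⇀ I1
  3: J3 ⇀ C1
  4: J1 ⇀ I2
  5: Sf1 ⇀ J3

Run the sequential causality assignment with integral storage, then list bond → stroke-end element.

β5 →Sf1  (Sf1 fixes flow; stroke at Sf1)
β2 →I1  (I1 outputs flow p/I1)
β3 →J3  (prefer integral on C1)
β1 →J2  (J3: bond 3 brought effort, rest push out)
β0 →J1  (J2 effort already set via bond 1)
β4 →I2  (common-e at J1 fixed by 0)

b0 →J1
b1 →J2
b2 →I1
b3 →J3
b4 →I2
b5 →Sf1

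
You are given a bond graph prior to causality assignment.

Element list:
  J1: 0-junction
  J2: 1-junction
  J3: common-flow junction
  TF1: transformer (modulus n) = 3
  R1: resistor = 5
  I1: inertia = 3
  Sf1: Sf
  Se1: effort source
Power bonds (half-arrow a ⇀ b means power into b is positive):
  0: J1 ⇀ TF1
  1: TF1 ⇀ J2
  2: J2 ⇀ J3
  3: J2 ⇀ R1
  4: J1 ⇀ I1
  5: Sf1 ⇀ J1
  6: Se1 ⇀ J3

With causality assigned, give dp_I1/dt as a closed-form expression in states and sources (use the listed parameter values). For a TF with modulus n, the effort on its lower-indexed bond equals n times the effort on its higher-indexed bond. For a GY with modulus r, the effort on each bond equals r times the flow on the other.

β5 |Sf1  (Sf1 (Sf) sets flow on bond)
β6 |J3  (Se1 fixes effort; stroke away)
β2 |J2  (J3 needs exactly one f-in)
β4 |I1  (I1: I, integral causality)
β0 |J1  (only one effort-in slot at J1)
β1 |TF1  (TF TF1: opposite of bond 0)
β3 |J2  (J2: bond 1 brought flow, rest push out)

dp_I1/dt = -3*E_Se1 + 45*F_Sf1 - 15*p_I1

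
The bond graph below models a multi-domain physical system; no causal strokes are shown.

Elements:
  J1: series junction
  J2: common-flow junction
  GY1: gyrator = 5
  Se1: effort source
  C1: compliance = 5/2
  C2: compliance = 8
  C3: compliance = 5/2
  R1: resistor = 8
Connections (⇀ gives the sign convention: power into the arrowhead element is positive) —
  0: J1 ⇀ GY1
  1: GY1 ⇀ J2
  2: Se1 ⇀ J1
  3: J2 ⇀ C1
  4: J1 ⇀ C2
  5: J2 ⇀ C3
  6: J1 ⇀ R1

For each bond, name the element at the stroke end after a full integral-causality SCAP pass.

β0 stroke→GY1
β1 stroke→GY1
β2 stroke→J1
β3 stroke→J2
β4 stroke→J1
β5 stroke→J2
β6 stroke→J1

b2 →J1  (Se1 (Se) sets effort on bond)
b3 →J2  (C1 integral (e out))
b4 →J1  (C2: C, integral causality)
b5 →J2  (prefer integral on C3)
b1 →GY1  (J2: last free bond brings flow in)
b0 →GY1  (GY1: gyrator matches bond 1)
b6 →J1  (common-f at J1 fixed by 0)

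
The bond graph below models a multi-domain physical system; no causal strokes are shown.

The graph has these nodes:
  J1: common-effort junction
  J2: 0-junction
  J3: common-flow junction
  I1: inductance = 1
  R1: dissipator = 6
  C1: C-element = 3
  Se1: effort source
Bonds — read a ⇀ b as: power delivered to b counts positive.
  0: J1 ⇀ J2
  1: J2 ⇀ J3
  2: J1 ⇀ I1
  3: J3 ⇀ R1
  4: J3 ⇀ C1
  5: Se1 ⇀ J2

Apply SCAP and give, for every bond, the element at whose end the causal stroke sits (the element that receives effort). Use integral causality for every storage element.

#0 →J1
#1 →J3
#2 →I1
#3 →R1
#4 →J3
#5 →J2

bond 5 →J2  (source Se1 imposes e)
bond 0 →J1  (common-e at J2 fixed by 5)
bond 1 →J3  (J2: bond 5 brought effort, rest push out)
bond 2 →I1  (J1 effort already set via bond 0)
bond 4 →J3  (prefer integral on C1)
bond 3 →R1  (only one flow-in slot at J3)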